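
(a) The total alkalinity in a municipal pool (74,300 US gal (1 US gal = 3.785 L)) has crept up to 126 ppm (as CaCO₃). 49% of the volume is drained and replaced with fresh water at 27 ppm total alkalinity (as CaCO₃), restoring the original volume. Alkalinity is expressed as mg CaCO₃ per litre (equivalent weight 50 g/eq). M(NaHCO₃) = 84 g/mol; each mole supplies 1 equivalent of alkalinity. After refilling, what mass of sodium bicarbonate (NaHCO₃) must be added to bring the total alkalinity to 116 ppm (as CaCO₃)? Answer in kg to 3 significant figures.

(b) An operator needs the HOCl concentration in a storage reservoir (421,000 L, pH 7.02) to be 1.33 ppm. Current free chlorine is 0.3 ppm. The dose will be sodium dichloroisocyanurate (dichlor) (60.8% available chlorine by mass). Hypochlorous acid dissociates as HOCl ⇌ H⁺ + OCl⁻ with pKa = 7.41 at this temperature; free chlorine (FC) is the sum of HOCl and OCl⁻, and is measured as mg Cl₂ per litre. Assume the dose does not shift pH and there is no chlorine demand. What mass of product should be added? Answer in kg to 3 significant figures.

(a) 18.2 kg; (b) 1.09 kg

(a) Volume: 74,300 US gal × 3.785 L/gal = 281,226 L.
(a) After draining 49% and refilling: 126 × 0.51 + 27 × 0.49 = 77.49 ppm.
(a) Deficit to target: 116 − 77.49 = 38.51 mg/L.
(a) As CaCO₃: 38.51 mg/L × 281,226 L = 10,830 g; ÷ 50 g/eq ÷ 1 = 216.6 mol NaHCO₃.
(a) Mass: 216.6 × 84 = 18,190 g.

(b) [OCl⁻]/[HOCl] = 10^(pH − pKa) = 10^(7.02 − 7.41) = 0.4074; fraction as HOCl = 1/(1 + 0.4074) = 0.7105.
(b) Free chlorine required for 1.33 ppm HOCl: 1.33 / 0.7105 = 1.872 ppm.
(b) FC to add: 1.872 − 0.3 = 1.572 mg/L as Cl₂.
(b) Cl₂ equivalent: 1.572 mg/L × 421,000 L = 661.7 g.
(b) Product at 60.8% available Cl: 661.7 / 0.608 = 1088 g.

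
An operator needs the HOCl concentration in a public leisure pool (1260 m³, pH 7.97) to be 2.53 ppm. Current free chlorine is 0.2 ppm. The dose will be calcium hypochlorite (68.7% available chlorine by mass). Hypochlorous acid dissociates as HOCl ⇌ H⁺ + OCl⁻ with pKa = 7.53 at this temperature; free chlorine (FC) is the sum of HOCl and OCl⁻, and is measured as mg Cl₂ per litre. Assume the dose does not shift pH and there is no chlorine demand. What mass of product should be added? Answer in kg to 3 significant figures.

Volume: 1260 m³ = 1,260,000 L.
[OCl⁻]/[HOCl] = 10^(pH − pKa) = 10^(7.97 − 7.53) = 2.754; fraction as HOCl = 1/(1 + 2.754) = 0.2664.
Free chlorine required for 2.53 ppm HOCl: 2.53 / 0.2664 = 9.498 ppm.
FC to add: 9.498 − 0.2 = 9.298 mg/L as Cl₂.
Cl₂ equivalent: 9.298 mg/L × 1,260,000 L = 11,720 g.
Product at 68.7% available Cl: 11,720 / 0.687 = 17,050 g.

17.1 kg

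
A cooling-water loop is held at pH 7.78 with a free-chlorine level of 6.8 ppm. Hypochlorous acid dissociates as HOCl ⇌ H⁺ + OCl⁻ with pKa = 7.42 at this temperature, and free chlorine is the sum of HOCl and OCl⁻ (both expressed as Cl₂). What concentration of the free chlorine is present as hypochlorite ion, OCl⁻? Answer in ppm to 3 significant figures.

4.73 ppm

[OCl⁻]/[HOCl] = 10^(pH − pKa) = 10^(7.78 − 7.42) = 10^0.36 = 2.291.
Fraction as HOCl = 1 / (1 + 2.291) = 0.3039.
OCl⁻ = (1 − 0.3039) × 6.8 ppm = 4.734 ppm.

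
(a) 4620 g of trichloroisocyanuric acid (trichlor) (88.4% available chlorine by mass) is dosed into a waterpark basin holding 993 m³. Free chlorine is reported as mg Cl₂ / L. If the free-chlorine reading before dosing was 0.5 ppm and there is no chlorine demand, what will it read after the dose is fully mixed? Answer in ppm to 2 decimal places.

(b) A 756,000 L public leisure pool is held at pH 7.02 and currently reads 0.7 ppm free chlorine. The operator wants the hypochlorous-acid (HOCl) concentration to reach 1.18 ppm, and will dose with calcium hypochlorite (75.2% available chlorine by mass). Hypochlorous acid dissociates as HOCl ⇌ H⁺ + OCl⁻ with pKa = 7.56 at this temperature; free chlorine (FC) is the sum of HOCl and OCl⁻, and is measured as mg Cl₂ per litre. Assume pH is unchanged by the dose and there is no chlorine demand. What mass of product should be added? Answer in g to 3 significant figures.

(a) Volume: 993 m³ = 993,000 L.
(a) Available chlorine delivered: 4620 g × 0.884 = 4084 g as Cl₂.
(a) Concentration rise: 4084 g / 993,000 L = 4.113 mg/L = 4.11 ppm.
(a) Final FC: 0.5 + 4.11 = 4.61 ppm.

(b) [OCl⁻]/[HOCl] = 10^(pH − pKa) = 10^(7.02 − 7.56) = 0.2884; fraction as HOCl = 1/(1 + 0.2884) = 0.7762.
(b) Free chlorine required for 1.18 ppm HOCl: 1.18 / 0.7762 = 1.52 ppm.
(b) FC to add: 1.52 − 0.7 = 0.8203 mg/L as Cl₂.
(b) Cl₂ equivalent: 0.8203 mg/L × 756,000 L = 620.2 g.
(b) Product at 75.2% available Cl: 620.2 / 0.752 = 824.7 g.

(a) 4.61 ppm; (b) 825 g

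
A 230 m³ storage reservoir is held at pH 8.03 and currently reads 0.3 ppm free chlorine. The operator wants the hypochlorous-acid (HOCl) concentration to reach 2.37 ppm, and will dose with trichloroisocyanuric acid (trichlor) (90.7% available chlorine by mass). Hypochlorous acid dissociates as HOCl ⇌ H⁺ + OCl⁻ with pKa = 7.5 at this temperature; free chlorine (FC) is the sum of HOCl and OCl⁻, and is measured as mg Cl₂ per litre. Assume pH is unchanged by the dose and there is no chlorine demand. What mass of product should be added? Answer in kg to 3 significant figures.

2.56 kg

Volume: 230 m³ = 230,000 L.
[OCl⁻]/[HOCl] = 10^(pH − pKa) = 10^(8.03 − 7.5) = 3.388; fraction as HOCl = 1/(1 + 3.388) = 0.2279.
Free chlorine required for 2.37 ppm HOCl: 2.37 / 0.2279 = 10.4 ppm.
FC to add: 10.4 − 0.3 = 10.1 mg/L as Cl₂.
Cl₂ equivalent: 10.1 mg/L × 230,000 L = 2323 g.
Product at 90.7% available Cl: 2323 / 0.907 = 2561 g.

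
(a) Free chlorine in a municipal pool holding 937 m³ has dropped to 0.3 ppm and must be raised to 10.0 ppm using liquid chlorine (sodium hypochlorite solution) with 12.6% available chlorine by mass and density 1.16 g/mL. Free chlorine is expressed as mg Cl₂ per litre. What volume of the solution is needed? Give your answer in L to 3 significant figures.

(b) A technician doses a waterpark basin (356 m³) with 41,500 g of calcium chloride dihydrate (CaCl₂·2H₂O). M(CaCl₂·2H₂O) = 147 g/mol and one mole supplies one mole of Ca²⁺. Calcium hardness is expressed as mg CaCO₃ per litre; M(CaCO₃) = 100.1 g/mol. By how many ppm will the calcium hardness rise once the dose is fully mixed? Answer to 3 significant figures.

(a) Volume: 937 m³ = 937,000 L.
(a) Chlorine deficit: 10.0 − 0.3 = 9.7 ppm = 9.7 mg/L as Cl₂.
(a) Cl₂ equivalent needed: 9.7 mg/L × 937,000 L = 9,089,000 mg = 9089 g.
(a) Product at 12.6% available chlorine: 9089 / 0.126 = 72,130 g.
(a) Volume at density 1.16 g/mL: 72,130 g ÷ 1.16 g/mL = 62,180 mL.

(b) Volume: 356 m³ = 356,000 L.
(b) Moles of Ca²⁺: 41,500 g ÷ 147 g/mol = 282.3 mol.
(b) As CaCO₃: 282.3 mol × 100.1 g/mol = 28,260 g.
(b) Rise: 28,260 g / 356,000 L × 1000 = 79.38 mg/L.

(a) 62.2 L; (b) 79.4 ppm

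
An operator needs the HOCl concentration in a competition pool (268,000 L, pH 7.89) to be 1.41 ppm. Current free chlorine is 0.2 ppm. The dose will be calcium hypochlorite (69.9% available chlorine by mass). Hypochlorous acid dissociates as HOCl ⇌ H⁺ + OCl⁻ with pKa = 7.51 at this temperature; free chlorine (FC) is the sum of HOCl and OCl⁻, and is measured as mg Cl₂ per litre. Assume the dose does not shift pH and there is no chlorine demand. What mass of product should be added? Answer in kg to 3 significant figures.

1.76 kg

[OCl⁻]/[HOCl] = 10^(pH − pKa) = 10^(7.89 − 7.51) = 2.399; fraction as HOCl = 1/(1 + 2.399) = 0.2942.
Free chlorine required for 1.41 ppm HOCl: 1.41 / 0.2942 = 4.792 ppm.
FC to add: 4.792 − 0.2 = 4.592 mg/L as Cl₂.
Cl₂ equivalent: 4.592 mg/L × 268,000 L = 1231 g.
Product at 69.9% available Cl: 1231 / 0.699 = 1761 g.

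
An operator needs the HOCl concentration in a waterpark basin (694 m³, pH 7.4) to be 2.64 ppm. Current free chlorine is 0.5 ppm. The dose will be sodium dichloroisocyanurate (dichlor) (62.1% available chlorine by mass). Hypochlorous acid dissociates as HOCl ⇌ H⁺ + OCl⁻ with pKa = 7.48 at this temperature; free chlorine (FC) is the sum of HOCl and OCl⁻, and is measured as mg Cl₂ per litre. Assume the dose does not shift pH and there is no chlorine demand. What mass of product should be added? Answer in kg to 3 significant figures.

4.85 kg

Volume: 694 m³ = 694,000 L.
[OCl⁻]/[HOCl] = 10^(pH − pKa) = 10^(7.4 − 7.48) = 0.8318; fraction as HOCl = 1/(1 + 0.8318) = 0.5459.
Free chlorine required for 2.64 ppm HOCl: 2.64 / 0.5459 = 4.836 ppm.
FC to add: 4.836 − 0.5 = 4.336 mg/L as Cl₂.
Cl₂ equivalent: 4.336 mg/L × 694,000 L = 3009 g.
Product at 62.1% available Cl: 3009 / 0.621 = 4846 g.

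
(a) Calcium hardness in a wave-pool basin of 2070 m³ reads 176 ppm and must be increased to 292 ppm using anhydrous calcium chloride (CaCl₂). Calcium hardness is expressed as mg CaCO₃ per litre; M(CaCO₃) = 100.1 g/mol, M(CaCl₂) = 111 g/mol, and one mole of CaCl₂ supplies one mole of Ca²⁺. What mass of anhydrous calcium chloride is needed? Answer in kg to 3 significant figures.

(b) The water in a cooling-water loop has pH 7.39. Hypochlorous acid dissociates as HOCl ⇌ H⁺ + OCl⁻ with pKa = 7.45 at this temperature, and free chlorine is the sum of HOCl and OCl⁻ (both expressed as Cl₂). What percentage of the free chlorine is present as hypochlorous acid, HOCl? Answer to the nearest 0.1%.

(a) Volume: 2070 m³ = 2,070,000 L.
(a) Hardness to add: (292 − 176) = 116 mg/L as CaCO₃ × 2,070,000 L = 240,100 g as CaCO₃.
(a) Moles of Ca²⁺ (1 mol Ca²⁺ ≡ 1 mol CaCO₃): 240,100 / 100.1 g/mol = 2399 mol.
(a) Mass of CaCl₂: 2399 × 111 = 266,300 g.

(b) [OCl⁻]/[HOCl] = 10^(pH − pKa) = 10^(7.39 − 7.45) = 10^-0.06 = 0.871.
(b) Fraction as HOCl = 1 / (1 + 0.871) = 0.5345.

(a) 266 kg; (b) 53.4%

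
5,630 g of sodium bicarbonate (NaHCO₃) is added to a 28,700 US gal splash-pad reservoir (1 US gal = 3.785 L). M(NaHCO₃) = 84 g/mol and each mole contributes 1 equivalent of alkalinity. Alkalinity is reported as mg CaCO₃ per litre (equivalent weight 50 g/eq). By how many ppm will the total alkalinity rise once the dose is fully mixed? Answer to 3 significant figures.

Volume: 28,700 US gal × 3.785 L/gal = 108,630 L.
Moles of NaHCO₃: 5,630 g ÷ 84 g/mol = 67.02 mol → 67.02 eq of alkalinity.
As CaCO₃: 67.02 eq × 50 g/eq = 3351 g.
Rise: 3351 g / 108,630 L × 1000 = 30.85 mg/L.

30.8 ppm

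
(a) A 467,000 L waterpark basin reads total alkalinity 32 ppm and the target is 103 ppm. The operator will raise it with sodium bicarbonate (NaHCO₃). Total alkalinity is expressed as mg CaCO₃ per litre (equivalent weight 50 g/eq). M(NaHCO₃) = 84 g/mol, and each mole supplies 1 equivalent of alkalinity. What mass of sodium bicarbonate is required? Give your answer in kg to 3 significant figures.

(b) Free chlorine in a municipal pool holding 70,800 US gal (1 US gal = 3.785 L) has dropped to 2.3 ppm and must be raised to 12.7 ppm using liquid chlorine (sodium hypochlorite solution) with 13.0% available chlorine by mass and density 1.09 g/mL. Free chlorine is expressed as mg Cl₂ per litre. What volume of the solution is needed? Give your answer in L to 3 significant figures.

(a) Alkalinity to add: (103 − 32) = 71 mg/L as CaCO₃ × 467,000 L = 33,160 g as CaCO₃.
(a) Equivalents: 33,160 g ÷ 50 g/eq = 663.1 eq.
(a) NaHCO₃ supplies 1 eq per mole → 663.1 mol.
(a) Mass: 663.1 mol × 84 g/mol = 55,700 g.

(b) Volume: 70,800 US gal × 3.785 L/gal = 267,978 L.
(b) Chlorine deficit: 12.7 − 2.3 = 10.4 ppm = 10.4 mg/L as Cl₂.
(b) Cl₂ equivalent needed: 10.4 mg/L × 267,978 L = 2,787,000 mg = 2787 g.
(b) Product at 13.0% available chlorine: 2787 / 0.13 = 21,440 g.
(b) Volume at density 1.09 g/mL: 21,440 g ÷ 1.09 g/mL = 19,670 mL.

(a) 55.7 kg; (b) 19.7 L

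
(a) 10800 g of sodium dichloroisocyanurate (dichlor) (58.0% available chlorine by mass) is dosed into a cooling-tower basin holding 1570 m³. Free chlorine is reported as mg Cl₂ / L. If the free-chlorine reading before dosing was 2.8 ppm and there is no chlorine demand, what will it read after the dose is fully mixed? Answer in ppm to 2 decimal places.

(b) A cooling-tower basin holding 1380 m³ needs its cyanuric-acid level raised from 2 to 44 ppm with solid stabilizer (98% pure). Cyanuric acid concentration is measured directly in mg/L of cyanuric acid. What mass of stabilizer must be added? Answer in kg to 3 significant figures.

(a) 6.79 ppm; (b) 59.1 kg

(a) Volume: 1570 m³ = 1,570,000 L.
(a) Available chlorine delivered: 10,800 g × 0.58 = 6264 g as Cl₂.
(a) Concentration rise: 6264 g / 1,570,000 L = 3.99 mg/L = 3.99 ppm.
(a) Final FC: 2.8 + 3.99 = 6.79 ppm.

(b) Volume: 1380 m³ = 1,380,000 L.
(b) CYA to add: (44 − 2) = 42 mg/L × 1,380,000 L = 57,960 g cyanuric acid.
(b) At 98% purity: 57,960 / 0.98 = 59,140 g product.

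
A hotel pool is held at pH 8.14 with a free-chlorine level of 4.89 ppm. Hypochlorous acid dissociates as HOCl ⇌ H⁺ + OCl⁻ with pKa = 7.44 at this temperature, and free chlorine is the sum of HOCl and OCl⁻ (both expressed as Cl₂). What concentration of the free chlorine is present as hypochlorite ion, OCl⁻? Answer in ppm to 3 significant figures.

[OCl⁻]/[HOCl] = 10^(pH − pKa) = 10^(8.14 − 7.44) = 10^0.70 = 5.012.
Fraction as HOCl = 1 / (1 + 5.012) = 0.1663.
OCl⁻ = (1 − 0.1663) × 4.89 ppm = 4.077 ppm.

4.08 ppm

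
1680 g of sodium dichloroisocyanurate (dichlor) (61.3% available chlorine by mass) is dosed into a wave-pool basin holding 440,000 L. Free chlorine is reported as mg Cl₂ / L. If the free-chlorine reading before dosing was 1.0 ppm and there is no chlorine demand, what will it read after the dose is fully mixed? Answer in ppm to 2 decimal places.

Available chlorine delivered: 1680 g × 0.613 = 1030 g as Cl₂.
Concentration rise: 1030 g / 440,000 L = 2.341 mg/L = 2.34 ppm.
Final FC: 1.0 + 2.34 = 3.34 ppm.

3.34 ppm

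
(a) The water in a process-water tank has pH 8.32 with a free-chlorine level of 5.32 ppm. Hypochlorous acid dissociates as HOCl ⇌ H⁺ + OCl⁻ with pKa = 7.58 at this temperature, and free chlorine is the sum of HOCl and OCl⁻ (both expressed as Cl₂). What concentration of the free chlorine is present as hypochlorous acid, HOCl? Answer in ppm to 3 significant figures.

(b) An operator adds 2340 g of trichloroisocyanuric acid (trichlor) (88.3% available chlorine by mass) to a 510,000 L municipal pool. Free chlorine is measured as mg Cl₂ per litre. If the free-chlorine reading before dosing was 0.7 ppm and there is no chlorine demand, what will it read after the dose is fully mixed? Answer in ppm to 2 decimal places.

(a) [OCl⁻]/[HOCl] = 10^(pH − pKa) = 10^(8.32 − 7.58) = 10^0.74 = 5.495.
(a) Fraction as HOCl = 1 / (1 + 5.495) = 0.154.
(a) HOCl = 0.154 × 5.32 ppm = 0.819 ppm.

(b) Available chlorine delivered: 2340 g × 0.883 = 2066 g as Cl₂.
(b) Concentration rise: 2066 g / 510,000 L = 4.051 mg/L = 4.05 ppm.
(b) Final FC: 0.7 + 4.05 = 4.75 ppm.

(a) 0.819 ppm; (b) 4.75 ppm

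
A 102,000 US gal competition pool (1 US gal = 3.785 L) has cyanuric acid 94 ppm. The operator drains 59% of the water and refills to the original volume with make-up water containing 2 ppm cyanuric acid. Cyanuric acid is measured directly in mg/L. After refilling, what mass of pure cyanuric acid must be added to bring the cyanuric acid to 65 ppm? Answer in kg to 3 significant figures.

Volume: 102,000 US gal × 3.785 L/gal = 386,070 L.
After draining 59% and refilling: 94 × 0.41 + 2 × 0.59 = 39.72 ppm.
Deficit to target: 65 − 39.72 = 25.28 mg/L.
Mass: 25.28 mg/L × 386,070 L = 9760 g cyanuric acid.

9.76 kg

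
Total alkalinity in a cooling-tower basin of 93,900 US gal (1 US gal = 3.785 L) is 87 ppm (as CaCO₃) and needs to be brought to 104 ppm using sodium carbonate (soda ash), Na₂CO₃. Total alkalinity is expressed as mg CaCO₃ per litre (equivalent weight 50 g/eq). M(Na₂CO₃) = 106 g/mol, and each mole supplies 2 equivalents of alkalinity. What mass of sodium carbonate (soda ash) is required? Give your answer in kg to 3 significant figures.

Volume: 93,900 US gal × 3.785 L/gal = 355,412 L.
Alkalinity to add: (104 − 87) = 17 mg/L as CaCO₃ × 355,412 L = 6042 g as CaCO₃.
Equivalents: 6042 g ÷ 50 g/eq = 120.8 eq.
Each mole of Na₂CO₃ supplies 2 eq, so 120.8 / 2 = 60.42 mol.
Mass: 60.42 mol × 106 g/mol = 6405 g.

6.40 kg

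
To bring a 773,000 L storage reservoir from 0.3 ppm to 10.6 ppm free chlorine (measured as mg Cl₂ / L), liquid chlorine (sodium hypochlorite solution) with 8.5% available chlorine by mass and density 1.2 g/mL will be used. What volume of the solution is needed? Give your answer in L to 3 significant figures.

78.1 L

Chlorine deficit: 10.6 − 0.3 = 10.3 ppm = 10.3 mg/L as Cl₂.
Cl₂ equivalent needed: 10.3 mg/L × 773,000 L = 7,962,000 mg = 7962 g.
Product at 8.5% available chlorine: 7962 / 0.085 = 93,670 g.
Volume at density 1.2 g/mL: 93,670 g ÷ 1.2 g/mL = 78,060 mL.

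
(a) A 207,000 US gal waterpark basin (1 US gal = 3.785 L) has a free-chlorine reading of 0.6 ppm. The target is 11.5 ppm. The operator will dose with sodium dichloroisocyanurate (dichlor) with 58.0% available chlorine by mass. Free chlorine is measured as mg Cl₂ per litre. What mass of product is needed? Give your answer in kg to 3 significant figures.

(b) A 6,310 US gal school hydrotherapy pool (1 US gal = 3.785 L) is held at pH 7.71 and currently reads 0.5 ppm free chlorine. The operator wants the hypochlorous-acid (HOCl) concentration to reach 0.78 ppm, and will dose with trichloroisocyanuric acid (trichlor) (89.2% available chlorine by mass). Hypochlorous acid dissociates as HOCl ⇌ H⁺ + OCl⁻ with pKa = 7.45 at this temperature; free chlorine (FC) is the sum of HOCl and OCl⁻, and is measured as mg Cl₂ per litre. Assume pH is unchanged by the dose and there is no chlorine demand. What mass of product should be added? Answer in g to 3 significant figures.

(a) 14.7 kg; (b) 45.5 g

(a) Volume: 207,000 US gal × 3.785 L/gal = 783,495 L.
(a) Chlorine deficit: 11.5 − 0.6 = 10.9 ppm = 10.9 mg/L as Cl₂.
(a) Cl₂ equivalent needed: 10.9 mg/L × 783,495 L = 8,540,000 mg = 8540 g.
(a) Product at 58.0% available chlorine: 8540 / 0.58 = 14,720 g.

(b) Volume: 6,310 US gal × 3.785 L/gal = 23,883 L.
(b) [OCl⁻]/[HOCl] = 10^(pH − pKa) = 10^(7.71 − 7.45) = 1.82; fraction as HOCl = 1/(1 + 1.82) = 0.3546.
(b) Free chlorine required for 0.78 ppm HOCl: 0.78 / 0.3546 = 2.199 ppm.
(b) FC to add: 2.199 − 0.5 = 1.699 mg/L as Cl₂.
(b) Cl₂ equivalent: 1.699 mg/L × 23,883 L = 40.59 g.
(b) Product at 89.2% available Cl: 40.59 / 0.892 = 45.5 g.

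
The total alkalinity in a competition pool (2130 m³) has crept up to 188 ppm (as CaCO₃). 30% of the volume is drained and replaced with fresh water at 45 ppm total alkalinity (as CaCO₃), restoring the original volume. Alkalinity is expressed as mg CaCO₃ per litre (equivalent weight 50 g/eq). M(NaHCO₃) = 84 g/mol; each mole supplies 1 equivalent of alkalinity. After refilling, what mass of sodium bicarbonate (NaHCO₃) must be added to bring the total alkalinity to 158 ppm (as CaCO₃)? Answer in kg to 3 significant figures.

Volume: 2130 m³ = 2,130,000 L.
After draining 30% and refilling: 188 × 0.70 + 45 × 0.30 = 145.1 ppm.
Deficit to target: 158 − 145.1 = 12.9 mg/L.
As CaCO₃: 12.9 mg/L × 2,130,000 L = 27,480 g; ÷ 50 g/eq ÷ 1 = 549.5 mol NaHCO₃.
Mass: 549.5 × 84 = 46,160 g.

46.2 kg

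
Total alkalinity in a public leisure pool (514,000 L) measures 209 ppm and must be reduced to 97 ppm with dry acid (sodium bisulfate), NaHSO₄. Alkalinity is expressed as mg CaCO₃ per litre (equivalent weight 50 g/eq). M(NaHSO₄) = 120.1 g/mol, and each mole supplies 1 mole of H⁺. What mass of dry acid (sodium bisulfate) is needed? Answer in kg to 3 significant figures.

138 kg

Alkalinity to neutralize: (209 − 97) = 112 mg/L as CaCO₃ × 514,000 L = 57,570 g as CaCO₃.
Equivalents of H⁺ required: 57,570 ÷ 50 g/eq = 1151 eq = 1151 mol NaHSO₄.
Mass of NaHSO₄: 1151 × 120.1 = 138,300 g.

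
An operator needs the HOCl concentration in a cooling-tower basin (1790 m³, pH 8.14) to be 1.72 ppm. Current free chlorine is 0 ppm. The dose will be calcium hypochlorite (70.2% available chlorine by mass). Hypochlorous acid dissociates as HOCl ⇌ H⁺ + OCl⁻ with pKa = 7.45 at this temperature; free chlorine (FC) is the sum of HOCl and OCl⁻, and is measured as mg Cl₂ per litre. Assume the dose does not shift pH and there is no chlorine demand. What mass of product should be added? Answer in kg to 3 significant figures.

25.9 kg

Volume: 1790 m³ = 1,790,000 L.
[OCl⁻]/[HOCl] = 10^(pH − pKa) = 10^(8.14 − 7.45) = 4.898; fraction as HOCl = 1/(1 + 4.898) = 0.1696.
Free chlorine required for 1.72 ppm HOCl: 1.72 / 0.1696 = 10.14 ppm.
FC to add: 10.14 − 0 = 10.14 mg/L as Cl₂.
Cl₂ equivalent: 10.14 mg/L × 1,790,000 L = 18,160 g.
Product at 70.2% available Cl: 18,160 / 0.702 = 25,870 g.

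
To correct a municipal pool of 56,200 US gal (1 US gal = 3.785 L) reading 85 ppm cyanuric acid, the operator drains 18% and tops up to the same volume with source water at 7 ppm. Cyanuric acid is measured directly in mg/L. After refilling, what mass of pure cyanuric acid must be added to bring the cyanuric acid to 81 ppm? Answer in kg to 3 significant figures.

2.14 kg

Volume: 56,200 US gal × 3.785 L/gal = 212,717 L.
After draining 18% and refilling: 85 × 0.82 + 7 × 0.18 = 70.96 ppm.
Deficit to target: 81 − 70.96 = 10.04 mg/L.
Mass: 10.04 mg/L × 212,717 L = 2136 g cyanuric acid.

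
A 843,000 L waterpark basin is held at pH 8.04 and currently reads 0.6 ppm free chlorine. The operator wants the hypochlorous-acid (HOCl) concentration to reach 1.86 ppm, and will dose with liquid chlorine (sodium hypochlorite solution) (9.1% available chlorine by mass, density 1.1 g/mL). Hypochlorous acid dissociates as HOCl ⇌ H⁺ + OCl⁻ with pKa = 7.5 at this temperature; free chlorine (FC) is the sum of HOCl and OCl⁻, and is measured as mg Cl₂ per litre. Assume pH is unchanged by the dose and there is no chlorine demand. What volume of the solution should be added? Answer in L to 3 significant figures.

64.9 L

[OCl⁻]/[HOCl] = 10^(pH − pKa) = 10^(8.04 − 7.5) = 3.467; fraction as HOCl = 1/(1 + 3.467) = 0.2238.
Free chlorine required for 1.86 ppm HOCl: 1.86 / 0.2238 = 8.309 ppm.
FC to add: 8.309 − 0.6 = 7.709 mg/L as Cl₂.
Cl₂ equivalent: 7.709 mg/L × 843,000 L = 6499 g.
Product at 9.1% available Cl: 6499 / 0.091 = 71,420 g.
Volume: 71,420 g ÷ 1.1 g/mL = 64,920 mL.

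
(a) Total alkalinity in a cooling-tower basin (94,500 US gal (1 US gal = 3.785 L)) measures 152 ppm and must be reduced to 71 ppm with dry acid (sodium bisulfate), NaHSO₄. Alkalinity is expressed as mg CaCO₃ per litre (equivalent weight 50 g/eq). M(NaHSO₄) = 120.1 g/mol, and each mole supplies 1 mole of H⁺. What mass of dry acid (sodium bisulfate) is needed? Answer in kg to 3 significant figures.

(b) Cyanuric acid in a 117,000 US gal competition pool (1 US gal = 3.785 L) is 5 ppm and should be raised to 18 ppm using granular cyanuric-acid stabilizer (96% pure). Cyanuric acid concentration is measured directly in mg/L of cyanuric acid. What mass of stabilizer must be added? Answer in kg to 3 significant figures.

(a) 69.6 kg; (b) 6.00 kg

(a) Volume: 94,500 US gal × 3.785 L/gal = 357,682 L.
(a) Alkalinity to neutralize: (152 − 71) = 81 mg/L as CaCO₃ × 357,682 L = 28,970 g as CaCO₃.
(a) Equivalents of H⁺ required: 28,970 ÷ 50 g/eq = 579.4 eq = 579.4 mol NaHSO₄.
(a) Mass of NaHSO₄: 579.4 × 120.1 = 69,590 g.

(b) Volume: 117,000 US gal × 3.785 L/gal = 442,845 L.
(b) CYA to add: (18 − 5) = 13 mg/L × 442,845 L = 5757 g cyanuric acid.
(b) At 96% purity: 5757 / 0.96 = 5997 g product.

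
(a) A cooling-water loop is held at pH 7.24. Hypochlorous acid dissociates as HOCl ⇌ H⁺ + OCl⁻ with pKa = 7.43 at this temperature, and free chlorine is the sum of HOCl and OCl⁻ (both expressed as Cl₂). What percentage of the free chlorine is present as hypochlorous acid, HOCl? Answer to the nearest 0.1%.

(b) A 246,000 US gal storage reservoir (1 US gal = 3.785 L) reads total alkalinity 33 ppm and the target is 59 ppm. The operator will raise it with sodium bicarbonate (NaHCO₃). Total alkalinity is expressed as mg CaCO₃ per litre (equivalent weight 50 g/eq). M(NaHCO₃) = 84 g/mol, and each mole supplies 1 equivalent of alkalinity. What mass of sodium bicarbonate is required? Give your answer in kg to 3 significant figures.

(a) [OCl⁻]/[HOCl] = 10^(pH − pKa) = 10^(7.24 − 7.43) = 10^-0.19 = 0.6457.
(a) Fraction as HOCl = 1 / (1 + 0.6457) = 0.6077.

(b) Volume: 246,000 US gal × 3.785 L/gal = 931,110 L.
(b) Alkalinity to add: (59 − 33) = 26 mg/L as CaCO₃ × 931,110 L = 24,210 g as CaCO₃.
(b) Equivalents: 24,210 g ÷ 50 g/eq = 484.2 eq.
(b) NaHCO₃ supplies 1 eq per mole → 484.2 mol.
(b) Mass: 484.2 mol × 84 g/mol = 40,670 g.

(a) 60.8%; (b) 40.7 kg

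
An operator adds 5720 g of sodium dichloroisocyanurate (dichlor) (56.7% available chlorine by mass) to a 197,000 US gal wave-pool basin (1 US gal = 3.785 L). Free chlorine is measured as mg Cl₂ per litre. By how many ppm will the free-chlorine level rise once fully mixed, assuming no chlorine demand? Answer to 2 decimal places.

Volume: 197,000 US gal × 3.785 L/gal = 745,645 L.
Available chlorine delivered: 5720 g × 0.567 = 3243 g as Cl₂.
Concentration rise: 3243 g / 745,645 L = 4.35 mg/L = 4.35 ppm.

4.35 ppm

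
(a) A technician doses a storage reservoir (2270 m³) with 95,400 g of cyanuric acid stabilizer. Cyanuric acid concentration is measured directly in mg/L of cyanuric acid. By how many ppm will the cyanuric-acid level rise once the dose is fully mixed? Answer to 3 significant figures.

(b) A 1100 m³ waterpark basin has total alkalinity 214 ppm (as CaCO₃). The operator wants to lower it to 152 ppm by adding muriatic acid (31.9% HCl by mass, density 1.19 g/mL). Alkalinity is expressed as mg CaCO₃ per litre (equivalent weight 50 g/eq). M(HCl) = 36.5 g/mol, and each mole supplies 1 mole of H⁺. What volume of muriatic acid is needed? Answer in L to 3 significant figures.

(a) Volume: 2270 m³ = 2,270,000 L.
(a) Rise: 95,400 g / 2,270,000 L × 1000 = 42.03 mg/L.

(b) Volume: 1100 m³ = 1,100,000 L.
(b) Alkalinity to neutralize: (214 − 152) = 62 mg/L as CaCO₃ × 1,100,000 L = 68,200 g as CaCO₃.
(b) Equivalents of H⁺ required: 68,200 ÷ 50 g/eq = 1364 eq = 1364 mol HCl.
(b) Mass of HCl: 1364 × 36.5 = 49,790 g.
(b) Mass of 31.9% solution: 49,790 / 0.319 = 156,100 g.
(b) Volume: 156,100 g ÷ 1.19 g/mL = 131,200 mL.

(a) 42.0 ppm; (b) 131 L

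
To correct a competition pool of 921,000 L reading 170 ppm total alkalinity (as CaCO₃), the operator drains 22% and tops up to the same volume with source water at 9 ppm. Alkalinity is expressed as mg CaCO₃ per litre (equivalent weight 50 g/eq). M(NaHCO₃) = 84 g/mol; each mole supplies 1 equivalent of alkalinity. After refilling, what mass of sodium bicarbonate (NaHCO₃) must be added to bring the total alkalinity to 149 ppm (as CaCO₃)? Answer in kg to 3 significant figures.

22.3 kg

After draining 22% and refilling: 170 × 0.78 + 9 × 0.22 = 134.58 ppm.
Deficit to target: 149 − 134.58 = 14.42 mg/L.
As CaCO₃: 14.42 mg/L × 921,000 L = 13,280 g; ÷ 50 g/eq ÷ 1 = 265.6 mol NaHCO₃.
Mass: 265.6 × 84 = 22,310 g.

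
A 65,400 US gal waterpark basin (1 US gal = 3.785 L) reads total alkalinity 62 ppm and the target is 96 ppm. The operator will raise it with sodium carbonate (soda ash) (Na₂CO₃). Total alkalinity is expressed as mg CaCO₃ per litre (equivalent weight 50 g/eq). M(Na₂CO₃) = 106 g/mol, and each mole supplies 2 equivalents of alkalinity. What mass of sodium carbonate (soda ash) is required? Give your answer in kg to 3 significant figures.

Volume: 65,400 US gal × 3.785 L/gal = 247,539 L.
Alkalinity to add: (96 − 62) = 34 mg/L as CaCO₃ × 247,539 L = 8416 g as CaCO₃.
Equivalents: 8416 g ÷ 50 g/eq = 168.3 eq.
Each mole of Na₂CO₃ supplies 2 eq, so 168.3 / 2 = 84.16 mol.
Mass: 84.16 mol × 106 g/mol = 8921 g.

8.92 kg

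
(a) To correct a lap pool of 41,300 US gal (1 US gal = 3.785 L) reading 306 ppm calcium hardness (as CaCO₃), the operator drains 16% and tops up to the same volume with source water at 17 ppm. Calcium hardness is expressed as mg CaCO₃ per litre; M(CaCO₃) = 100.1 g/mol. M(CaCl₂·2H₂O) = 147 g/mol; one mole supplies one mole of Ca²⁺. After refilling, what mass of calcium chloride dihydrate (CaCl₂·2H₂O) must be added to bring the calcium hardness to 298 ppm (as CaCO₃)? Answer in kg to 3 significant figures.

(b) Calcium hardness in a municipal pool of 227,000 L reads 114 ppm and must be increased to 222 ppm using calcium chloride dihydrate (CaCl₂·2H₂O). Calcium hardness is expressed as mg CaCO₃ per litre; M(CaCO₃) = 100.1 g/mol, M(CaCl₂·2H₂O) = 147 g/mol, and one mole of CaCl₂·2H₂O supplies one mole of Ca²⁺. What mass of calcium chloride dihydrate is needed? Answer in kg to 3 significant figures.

(a) 8.78 kg; (b) 36.0 kg

(a) Volume: 41,300 US gal × 3.785 L/gal = 156,320 L.
(a) After draining 16% and refilling: 306 × 0.84 + 17 × 0.16 = 259.76 ppm.
(a) Deficit to target: 298 − 259.76 = 38.24 mg/L.
(a) As CaCO₃: 38.24 mg/L × 156,320 L = 5978 g; ÷ 100.1 = 59.72 mol Ca²⁺.
(a) Mass: 59.72 × 147 = 8778 g.

(b) Hardness to add: (222 − 114) = 108 mg/L as CaCO₃ × 227,000 L = 24,520 g as CaCO₃.
(b) Moles of Ca²⁺ (1 mol Ca²⁺ ≡ 1 mol CaCO₃): 24,520 / 100.1 g/mol = 244.9 mol.
(b) Mass of CaCl₂·2H₂O: 244.9 × 147 = 36,000 g.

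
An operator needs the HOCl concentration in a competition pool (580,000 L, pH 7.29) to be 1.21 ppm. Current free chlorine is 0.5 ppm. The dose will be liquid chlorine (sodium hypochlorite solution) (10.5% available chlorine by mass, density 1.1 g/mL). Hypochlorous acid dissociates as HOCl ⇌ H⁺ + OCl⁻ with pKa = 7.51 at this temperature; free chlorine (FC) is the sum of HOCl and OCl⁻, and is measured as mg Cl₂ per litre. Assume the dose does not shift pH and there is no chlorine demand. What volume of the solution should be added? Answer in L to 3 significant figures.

[OCl⁻]/[HOCl] = 10^(pH − pKa) = 10^(7.29 − 7.51) = 0.6026; fraction as HOCl = 1/(1 + 0.6026) = 0.624.
Free chlorine required for 1.21 ppm HOCl: 1.21 / 0.624 = 1.939 ppm.
FC to add: 1.939 − 0.5 = 1.439 mg/L as Cl₂.
Cl₂ equivalent: 1.439 mg/L × 580,000 L = 834.7 g.
Product at 10.5% available Cl: 834.7 / 0.105 = 7949 g.
Volume: 7949 g ÷ 1.1 g/mL = 7227 mL.

7.23 L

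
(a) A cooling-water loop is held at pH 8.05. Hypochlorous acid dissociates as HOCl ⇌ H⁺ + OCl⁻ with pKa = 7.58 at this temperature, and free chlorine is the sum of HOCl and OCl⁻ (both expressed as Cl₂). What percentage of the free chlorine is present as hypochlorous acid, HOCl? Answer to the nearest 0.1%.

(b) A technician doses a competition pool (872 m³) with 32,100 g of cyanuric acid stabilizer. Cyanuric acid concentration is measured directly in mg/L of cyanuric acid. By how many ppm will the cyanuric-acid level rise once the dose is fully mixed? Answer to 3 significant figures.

(a) [OCl⁻]/[HOCl] = 10^(pH − pKa) = 10^(8.05 − 7.58) = 10^0.47 = 2.951.
(a) Fraction as HOCl = 1 / (1 + 2.951) = 0.2531.

(b) Volume: 872 m³ = 872,000 L.
(b) Rise: 32,100 g / 872,000 L × 1000 = 36.81 mg/L.

(a) 25.3%; (b) 36.8 ppm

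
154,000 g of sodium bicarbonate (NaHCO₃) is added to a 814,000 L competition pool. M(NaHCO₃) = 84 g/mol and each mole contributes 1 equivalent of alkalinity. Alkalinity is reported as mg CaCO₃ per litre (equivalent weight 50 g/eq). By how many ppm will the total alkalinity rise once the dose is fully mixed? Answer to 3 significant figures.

113 ppm

Moles of NaHCO₃: 154,000 g ÷ 84 g/mol = 1833 mol → 1833 eq of alkalinity.
As CaCO₃: 1833 eq × 50 g/eq = 91,670 g.
Rise: 91,670 g / 814,000 L × 1000 = 112.6 mg/L.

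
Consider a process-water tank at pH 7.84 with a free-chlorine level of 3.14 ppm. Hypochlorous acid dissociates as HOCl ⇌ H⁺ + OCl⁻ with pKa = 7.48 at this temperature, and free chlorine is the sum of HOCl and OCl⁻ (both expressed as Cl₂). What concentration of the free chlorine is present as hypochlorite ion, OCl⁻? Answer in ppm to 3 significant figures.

[OCl⁻]/[HOCl] = 10^(pH − pKa) = 10^(7.84 − 7.48) = 10^0.36 = 2.291.
Fraction as HOCl = 1 / (1 + 2.291) = 0.3039.
OCl⁻ = (1 − 0.3039) × 3.14 ppm = 2.186 ppm.

2.19 ppm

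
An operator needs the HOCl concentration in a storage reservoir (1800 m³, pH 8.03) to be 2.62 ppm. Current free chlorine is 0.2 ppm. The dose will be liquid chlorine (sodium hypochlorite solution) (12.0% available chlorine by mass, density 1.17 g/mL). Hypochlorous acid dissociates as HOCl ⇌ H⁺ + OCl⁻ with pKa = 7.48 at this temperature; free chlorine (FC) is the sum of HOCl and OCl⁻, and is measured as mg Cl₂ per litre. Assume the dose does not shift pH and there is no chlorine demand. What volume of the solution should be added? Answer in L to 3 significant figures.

Volume: 1800 m³ = 1,800,000 L.
[OCl⁻]/[HOCl] = 10^(pH − pKa) = 10^(8.03 − 7.48) = 3.548; fraction as HOCl = 1/(1 + 3.548) = 0.2199.
Free chlorine required for 2.62 ppm HOCl: 2.62 / 0.2199 = 11.92 ppm.
FC to add: 11.92 − 0.2 = 11.72 mg/L as Cl₂.
Cl₂ equivalent: 11.72 mg/L × 1,800,000 L = 21,090 g.
Product at 12.0% available Cl: 21,090 / 0.12 = 175,700 g.
Volume: 175,700 g ÷ 1.17 g/mL = 150,200 mL.

150 L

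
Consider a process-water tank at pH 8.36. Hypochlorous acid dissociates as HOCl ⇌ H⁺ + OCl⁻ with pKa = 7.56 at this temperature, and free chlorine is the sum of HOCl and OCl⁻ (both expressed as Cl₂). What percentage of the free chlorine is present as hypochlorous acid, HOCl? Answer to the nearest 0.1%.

13.7%

[OCl⁻]/[HOCl] = 10^(pH − pKa) = 10^(8.36 − 7.56) = 10^0.80 = 6.31.
Fraction as HOCl = 1 / (1 + 6.31) = 0.1368.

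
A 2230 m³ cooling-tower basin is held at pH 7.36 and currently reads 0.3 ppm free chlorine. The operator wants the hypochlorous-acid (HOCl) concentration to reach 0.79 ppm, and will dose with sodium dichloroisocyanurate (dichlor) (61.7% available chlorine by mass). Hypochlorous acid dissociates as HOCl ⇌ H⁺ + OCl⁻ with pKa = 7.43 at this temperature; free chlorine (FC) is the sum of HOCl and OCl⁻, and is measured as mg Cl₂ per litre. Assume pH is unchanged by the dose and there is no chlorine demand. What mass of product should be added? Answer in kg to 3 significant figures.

Volume: 2230 m³ = 2,230,000 L.
[OCl⁻]/[HOCl] = 10^(pH − pKa) = 10^(7.36 − 7.43) = 0.8511; fraction as HOCl = 1/(1 + 0.8511) = 0.5402.
Free chlorine required for 0.79 ppm HOCl: 0.79 / 0.5402 = 1.462 ppm.
FC to add: 1.462 − 0.3 = 1.162 mg/L as Cl₂.
Cl₂ equivalent: 1.162 mg/L × 2,230,000 L = 2592 g.
Product at 61.7% available Cl: 2592 / 0.617 = 4201 g.

4.20 kg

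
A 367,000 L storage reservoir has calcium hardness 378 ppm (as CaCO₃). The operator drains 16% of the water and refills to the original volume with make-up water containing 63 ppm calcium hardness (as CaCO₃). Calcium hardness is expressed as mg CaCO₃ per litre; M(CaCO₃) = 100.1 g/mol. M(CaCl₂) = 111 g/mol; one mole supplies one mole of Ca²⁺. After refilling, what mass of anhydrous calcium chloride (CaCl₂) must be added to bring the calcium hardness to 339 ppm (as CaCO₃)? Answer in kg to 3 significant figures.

After draining 16% and refilling: 378 × 0.84 + 63 × 0.16 = 327.6 ppm.
Deficit to target: 339 − 327.6 = 11.4 mg/L.
As CaCO₃: 11.4 mg/L × 367,000 L = 4184 g; ÷ 100.1 = 41.8 mol Ca²⁺.
Mass: 41.8 × 111 = 4639 g.

4.64 kg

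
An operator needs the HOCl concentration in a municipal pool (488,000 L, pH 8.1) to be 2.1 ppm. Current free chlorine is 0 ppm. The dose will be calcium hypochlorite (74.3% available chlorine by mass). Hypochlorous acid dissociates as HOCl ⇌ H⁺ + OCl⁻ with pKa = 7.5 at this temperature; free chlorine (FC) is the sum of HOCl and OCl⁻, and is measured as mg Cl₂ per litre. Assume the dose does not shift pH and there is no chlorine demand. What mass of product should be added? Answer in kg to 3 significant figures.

[OCl⁻]/[HOCl] = 10^(pH − pKa) = 10^(8.1 − 7.5) = 3.981; fraction as HOCl = 1/(1 + 3.981) = 0.2008.
Free chlorine required for 2.1 ppm HOCl: 2.1 / 0.2008 = 10.46 ppm.
FC to add: 10.46 − 0 = 10.46 mg/L as Cl₂.
Cl₂ equivalent: 10.46 mg/L × 488,000 L = 5105 g.
Product at 74.3% available Cl: 5105 / 0.743 = 6870 g.

6.87 kg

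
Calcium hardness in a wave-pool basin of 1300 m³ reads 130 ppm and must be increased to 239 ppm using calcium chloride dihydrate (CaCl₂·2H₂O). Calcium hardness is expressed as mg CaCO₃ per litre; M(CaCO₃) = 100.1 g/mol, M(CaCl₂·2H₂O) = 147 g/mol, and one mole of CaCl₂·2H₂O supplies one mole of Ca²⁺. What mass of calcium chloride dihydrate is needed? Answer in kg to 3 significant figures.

208 kg

Volume: 1300 m³ = 1,300,000 L.
Hardness to add: (239 − 130) = 109 mg/L as CaCO₃ × 1,300,000 L = 141,700 g as CaCO₃.
Moles of Ca²⁺ (1 mol Ca²⁺ ≡ 1 mol CaCO₃): 141,700 / 100.1 g/mol = 1416 mol.
Mass of CaCl₂·2H₂O: 1416 × 147 = 208,100 g.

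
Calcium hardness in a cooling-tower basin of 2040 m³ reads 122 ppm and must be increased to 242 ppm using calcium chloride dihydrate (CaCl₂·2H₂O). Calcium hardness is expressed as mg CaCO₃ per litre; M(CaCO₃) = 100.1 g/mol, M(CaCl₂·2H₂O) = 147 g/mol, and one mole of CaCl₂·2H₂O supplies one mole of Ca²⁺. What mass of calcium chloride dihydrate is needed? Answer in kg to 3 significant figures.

Volume: 2040 m³ = 2,040,000 L.
Hardness to add: (242 − 122) = 120 mg/L as CaCO₃ × 2,040,000 L = 244,800 g as CaCO₃.
Moles of Ca²⁺ (1 mol Ca²⁺ ≡ 1 mol CaCO₃): 244,800 / 100.1 g/mol = 2446 mol.
Mass of CaCl₂·2H₂O: 2446 × 147 = 359,500 g.

359 kg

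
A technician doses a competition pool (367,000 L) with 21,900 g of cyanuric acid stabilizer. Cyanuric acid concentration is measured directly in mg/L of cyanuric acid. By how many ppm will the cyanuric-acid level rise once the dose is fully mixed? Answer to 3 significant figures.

59.7 ppm

Rise: 21,900 g / 367,000 L × 1000 = 59.67 mg/L.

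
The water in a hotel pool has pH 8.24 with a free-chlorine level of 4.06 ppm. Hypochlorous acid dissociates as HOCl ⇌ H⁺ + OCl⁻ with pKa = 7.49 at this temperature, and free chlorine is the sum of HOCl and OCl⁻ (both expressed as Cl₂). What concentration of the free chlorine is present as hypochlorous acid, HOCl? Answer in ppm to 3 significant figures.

0.613 ppm

[OCl⁻]/[HOCl] = 10^(pH − pKa) = 10^(8.24 − 7.49) = 10^0.75 = 5.623.
Fraction as HOCl = 1 / (1 + 5.623) = 0.151.
HOCl = 0.151 × 4.06 ppm = 0.613 ppm.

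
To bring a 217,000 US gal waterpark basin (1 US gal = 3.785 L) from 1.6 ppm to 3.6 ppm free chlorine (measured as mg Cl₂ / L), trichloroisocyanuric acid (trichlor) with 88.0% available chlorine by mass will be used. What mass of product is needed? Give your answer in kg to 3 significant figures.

Volume: 217,000 US gal × 3.785 L/gal = 821,345 L.
Chlorine deficit: 3.6 − 1.6 = 2 ppm = 2 mg/L as Cl₂.
Cl₂ equivalent needed: 2 mg/L × 821,345 L = 1,643,000 mg = 1643 g.
Product at 88.0% available chlorine: 1643 / 0.88 = 1867 g.

1.87 kg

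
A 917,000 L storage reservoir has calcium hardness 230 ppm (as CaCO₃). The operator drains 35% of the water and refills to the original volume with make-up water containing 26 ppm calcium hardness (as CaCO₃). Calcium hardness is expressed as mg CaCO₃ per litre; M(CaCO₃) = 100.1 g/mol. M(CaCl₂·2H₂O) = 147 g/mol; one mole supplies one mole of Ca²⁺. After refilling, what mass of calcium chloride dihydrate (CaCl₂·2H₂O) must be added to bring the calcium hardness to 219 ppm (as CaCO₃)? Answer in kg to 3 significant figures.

81.3 kg

After draining 35% and refilling: 230 × 0.65 + 26 × 0.35 = 158.6 ppm.
Deficit to target: 219 − 158.6 = 60.4 mg/L.
As CaCO₃: 60.4 mg/L × 917,000 L = 55,390 g; ÷ 100.1 = 553.3 mol Ca²⁺.
Mass: 553.3 × 147 = 81,340 g.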